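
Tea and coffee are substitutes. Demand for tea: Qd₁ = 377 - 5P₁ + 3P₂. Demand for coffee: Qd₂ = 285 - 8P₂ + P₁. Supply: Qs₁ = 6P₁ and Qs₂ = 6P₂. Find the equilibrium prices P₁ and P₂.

P₁ = 6133/151, P₂ = 3512/151

Market 1: 377 - 5P₁ + 3P₂ = 6P₁ → 11P₁ - 3P₂ = 377.
Market 2: 14P₂ - P₁ = 285.
Eliminating P₂: 14×(1) + 3×(2) gives 151P₁ = 6133, so P₁ = 6133/151.
Back-substitute into (2): P₂ = (285 + 1×6133/151) / 14 = 3512/151.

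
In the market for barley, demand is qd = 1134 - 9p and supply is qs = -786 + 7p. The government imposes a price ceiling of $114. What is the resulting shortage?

Equilibrium price would be p* = 120, so the ceiling at 114 binds.
At p = 114: qd = 1134 − 9(114) = 108, qs = -786 + 7(114) = 12.
Shortage = 108 − 12 = 96.

Shortage = 96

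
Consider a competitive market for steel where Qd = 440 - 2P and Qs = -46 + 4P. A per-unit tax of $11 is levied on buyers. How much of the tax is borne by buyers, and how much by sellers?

Buyers bear 22/3, sellers bear 11/3

Pre-tax equilibrium: P* = 81, Q* = 278.
Tax on buyers shifts demand to Qd = 440 − 2(P + 11) = 418 - 2P.
418 - 2P = -46 + 4P gives seller price Ps = 232/3; buyers pay Pb = 232/3 + 11 = 265/3.
New quantity: Q = 440 − 2(265/3) = 790/3.
Buyer burden = 265/3 − 81 = 22/3; seller burden = 81 − 232/3 = 11/3.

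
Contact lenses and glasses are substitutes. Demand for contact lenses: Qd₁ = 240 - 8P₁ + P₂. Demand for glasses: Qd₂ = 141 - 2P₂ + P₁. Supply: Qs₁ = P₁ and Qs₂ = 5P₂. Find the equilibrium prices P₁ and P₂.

Market 1: 240 - 8P₁ + P₂ = P₁ → 9P₁ - P₂ = 240.
Market 2: 7P₂ - P₁ = 141.
Eliminating P₂: 7×(1) + 1×(2) gives 62P₁ = 1821, so P₁ = 1821/62.
Back-substitute into (2): P₂ = (141 + 1×1821/62) / 7 = 1509/62.

P₁ = 1821/62, P₂ = 1509/62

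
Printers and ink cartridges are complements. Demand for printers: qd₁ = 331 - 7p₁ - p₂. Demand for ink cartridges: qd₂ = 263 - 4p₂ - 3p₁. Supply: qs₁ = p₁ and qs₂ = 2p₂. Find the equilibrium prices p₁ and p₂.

Market 1: 331 - 7p₁ - p₂ = p₁ → 8p₁ + p₂ = 331.
Market 2: 6p₂ + 3p₁ = 263.
Eliminating p₂: 6×(1) − 1×(2) gives 45p₁ = 1723, so p₁ = 1723/45.
Back-substitute into (2): p₂ = (263 − 3×1723/45) / 6 = 1111/45.

p₁ = 1723/45, p₂ = 1111/45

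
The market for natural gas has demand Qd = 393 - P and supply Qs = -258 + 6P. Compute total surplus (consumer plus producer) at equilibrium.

Equilibrium: 393 - P = -258 + 6P gives P* = 93, Q* = 300.
Demand choke price: P = 393; supply starts at P = 43.
CS = ½(393 − 93)(300) = 45000; PS = ½(93 − 43)(300) = 7500.

Total surplus = 52500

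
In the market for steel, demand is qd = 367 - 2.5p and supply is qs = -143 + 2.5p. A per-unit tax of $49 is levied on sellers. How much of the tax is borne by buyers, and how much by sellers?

Buyers bear $24.5, sellers bear $24.5

Pre-tax equilibrium: p* = 102, q* = 112.
Tax on sellers shifts supply to qs = -143 + 2.5(p − 49) = -265.5 + 2.5p.
367 - 2.5p = -265.5 + 2.5p gives buyer price pb = 126.5; sellers receive ps = 126.5 − 49 = 77.5.
New quantity: q = 367 − 2.5(126.5) = 50.75.
Buyer burden = 126.5 − 102 = 24.5; seller burden = 102 − 77.5 = 24.5.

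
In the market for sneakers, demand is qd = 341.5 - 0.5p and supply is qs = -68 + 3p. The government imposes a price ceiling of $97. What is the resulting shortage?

Shortage = 70

Equilibrium price would be p* = 117, so the ceiling at 97 binds.
At p = 97: qd = 341.5 − 0.5(97) = 293, qs = -68 + 3(97) = 223.
Shortage = 293 − 223 = 70.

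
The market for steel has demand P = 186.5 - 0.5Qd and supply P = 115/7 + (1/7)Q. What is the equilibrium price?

Set the two price expressions equal: 186.5 - 0.5Q = 115/7 + (1/7)Q.
2381/14 = (9/14)Q, so Q* = 2381/9.
P* = 186.5 − (0.5)(2381/9) = 488/9.

P* = 488/9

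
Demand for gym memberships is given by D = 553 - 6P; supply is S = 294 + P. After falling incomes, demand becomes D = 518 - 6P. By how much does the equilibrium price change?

Original equilibrium: P* = 37, Q* = 331.
New equilibrium: 518 - 6P = 294 + P, so 224 = 7P and P' = 32; Q' = 518 − 6(32) = 326.
Change in price: 32 − 37 = -5.

ΔP = -5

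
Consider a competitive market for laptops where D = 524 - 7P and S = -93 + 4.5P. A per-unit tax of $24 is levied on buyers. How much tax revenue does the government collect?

Tax revenue = 45648/23

Pre-tax equilibrium: P* = 1234/23, Q* = 3414/23.
Tax on buyers shifts demand to D = 524 − 7(P + 24) = 356 - 7P.
356 - 7P = -93 + 4.5P gives seller price Ps = 898/23; buyers pay Pb = 898/23 + 24 = 1450/23.
New quantity: Q = 524 − 7(1450/23) = 1902/23.
Revenue = 24 × 1902/23 = 45648/23.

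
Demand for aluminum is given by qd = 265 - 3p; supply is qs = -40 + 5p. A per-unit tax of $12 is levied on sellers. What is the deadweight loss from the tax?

Deadweight loss = 135

Pre-tax equilibrium: p* = 38.125, q* = 150.625.
Tax on sellers shifts supply to qs = -40 + 5(p − 12) = -100 + 5p.
265 - 3p = -100 + 5p gives buyer price pb = 45.625; sellers receive ps = 45.625 − 12 = 33.625.
New quantity: q = 265 − 3(45.625) = 128.125.
DWL = ½ × 12 × (150.625 − 128.125) = 135.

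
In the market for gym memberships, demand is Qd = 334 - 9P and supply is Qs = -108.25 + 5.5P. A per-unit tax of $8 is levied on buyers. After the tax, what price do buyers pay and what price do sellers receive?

Pre-tax equilibrium: P* = 30.5, Q* = 59.5.
Tax on buyers shifts demand to Qd = 334 − 9(P + 8) = 262 - 9P.
262 - 9P = -108.25 + 5.5P gives seller price Ps = 1481/58; buyers pay Pb = 1481/58 + 8 = 1945/58.
New quantity: Q = 334 − 9(1945/58) = 1867/58.

Buyers pay 1945/58, sellers receive 1481/58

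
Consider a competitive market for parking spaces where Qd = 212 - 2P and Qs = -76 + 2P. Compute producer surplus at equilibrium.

Equilibrium: 212 - 2P = -76 + 2P gives P* = 72, Q* = 68.
Supply starts at P = 38 (where Qs = 0).
PS = ½(72 − 38)(68) = 1156.

Producer surplus = 1156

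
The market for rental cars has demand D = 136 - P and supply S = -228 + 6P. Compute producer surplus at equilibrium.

Producer surplus = 588

Equilibrium: 136 - P = -228 + 6P gives P* = 52, Q* = 84.
Supply starts at P = 38 (where S = 0).
PS = ½(52 − 38)(84) = 588.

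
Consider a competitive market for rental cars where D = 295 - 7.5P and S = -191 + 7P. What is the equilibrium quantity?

Q* = 1265/29

Set D = S: 295 - 7.5P = -191 + 7P.
486 = 14.5P, so P* = 972/29.
Q* = 295 − 7.5(972/29) = 1265/29.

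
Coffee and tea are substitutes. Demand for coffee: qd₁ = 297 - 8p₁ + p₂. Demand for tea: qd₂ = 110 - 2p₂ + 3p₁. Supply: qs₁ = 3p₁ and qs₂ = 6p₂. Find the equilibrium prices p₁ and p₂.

p₁ = 2486/85, p₂ = 2101/85

Market 1: 297 - 8p₁ + p₂ = 3p₁ → 11p₁ - p₂ = 297.
Market 2: 8p₂ - 3p₁ = 110.
Eliminating p₂: 8×(1) + 1×(2) gives 85p₁ = 2486, so p₁ = 2486/85.
Back-substitute into (2): p₂ = (110 + 3×2486/85) / 8 = 2101/85.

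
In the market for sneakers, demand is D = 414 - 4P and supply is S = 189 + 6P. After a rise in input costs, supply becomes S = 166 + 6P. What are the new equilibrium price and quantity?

Original equilibrium: P* = 22.5, Q* = 324.
New equilibrium: 414 - 4P = 166 + 6P, so 248 = 10P and P' = 24.8; Q' = 414 − 4(24.8) = 314.8.

P' = 24.8, Q' = 314.8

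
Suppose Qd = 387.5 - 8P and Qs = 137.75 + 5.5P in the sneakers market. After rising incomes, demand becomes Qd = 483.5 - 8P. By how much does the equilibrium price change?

ΔP = 64/9

Original equilibrium: P* = 18.5, Q* = 239.5.
New equilibrium: 483.5 - 8P = 137.75 + 5.5P, so 345.75 = 13.5P and P' = 461/18; Q' = 483.5 − 8(461/18) = 5015/18.
Change in price: 461/18 − 18.5 = 64/9.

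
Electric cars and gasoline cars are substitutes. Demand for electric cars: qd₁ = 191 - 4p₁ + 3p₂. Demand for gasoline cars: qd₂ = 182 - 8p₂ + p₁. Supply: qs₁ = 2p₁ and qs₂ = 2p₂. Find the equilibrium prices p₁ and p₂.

p₁ = 2456/57, p₂ = 1283/57

Market 1: 191 - 4p₁ + 3p₂ = 2p₁ → 6p₁ - 3p₂ = 191.
Market 2: 10p₂ - p₁ = 182.
Eliminating p₂: 10×(1) + 3×(2) gives 57p₁ = 2456, so p₁ = 2456/57.
Back-substitute into (2): p₂ = (182 + 1×2456/57) / 10 = 1283/57.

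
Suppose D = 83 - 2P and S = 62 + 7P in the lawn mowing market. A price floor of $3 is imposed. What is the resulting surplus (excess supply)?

Surplus = 6

Equilibrium price would be P* = 7/3, so the floor at 3 binds.
At P = 3: D = 77, S = 83.
Surplus = 83 − 77 = 6.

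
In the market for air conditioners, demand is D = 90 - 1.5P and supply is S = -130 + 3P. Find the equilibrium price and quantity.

P* = 440/9, Q* = 50/3

Set D = S: 90 - 1.5P = -130 + 3P.
220 = 4.5P, so P* = 440/9.
Q* = 90 − 1.5(440/9) = 50/3.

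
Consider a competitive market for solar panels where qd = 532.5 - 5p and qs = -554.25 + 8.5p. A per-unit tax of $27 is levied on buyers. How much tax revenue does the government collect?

Tax revenue = 1215

Pre-tax equilibrium: p* = 80.5, q* = 130.
Tax on buyers shifts demand to qd = 532.5 − 5(p + 27) = 397.5 - 5p.
397.5 - 5p = -554.25 + 8.5p gives seller price ps = 70.5; buyers pay pb = 70.5 + 27 = 97.5.
New quantity: q = 532.5 − 5(97.5) = 45.
Revenue = 27 × 45 = 1215.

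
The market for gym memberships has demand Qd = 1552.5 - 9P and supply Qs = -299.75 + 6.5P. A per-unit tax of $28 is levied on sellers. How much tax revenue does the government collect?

Pre-tax equilibrium: P* = 119.5, Q* = 477.
Tax on sellers shifts supply to Qs = -299.75 + 6.5(P − 28) = -481.75 + 6.5P.
1552.5 - 9P = -481.75 + 6.5P gives buyer price Pb = 8137/62; sellers receive Ps = 8137/62 − 28 = 6401/62.
New quantity: Q = 1552.5 − 9(8137/62) = 11511/31.
Revenue = 28 × 11511/31 = 322308/31.

Tax revenue = 322308/31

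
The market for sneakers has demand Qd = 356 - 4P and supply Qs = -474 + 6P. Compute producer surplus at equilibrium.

Producer surplus = 48

Equilibrium: 356 - 4P = -474 + 6P gives P* = 83, Q* = 24.
Supply starts at P = 79 (where Qs = 0).
PS = ½(83 − 79)(24) = 48.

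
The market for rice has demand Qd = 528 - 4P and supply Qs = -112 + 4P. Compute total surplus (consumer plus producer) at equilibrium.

Equilibrium: 528 - 4P = -112 + 4P gives P* = 80, Q* = 208.
Demand choke price: P = 132; supply starts at P = 28.
CS = ½(132 − 80)(208) = 5408; PS = ½(80 − 28)(208) = 5408.

Total surplus = 10816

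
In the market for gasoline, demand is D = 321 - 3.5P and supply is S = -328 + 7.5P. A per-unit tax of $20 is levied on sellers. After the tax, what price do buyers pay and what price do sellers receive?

Buyers pay 799/11, sellers receive 579/11

Pre-tax equilibrium: P* = 59, Q* = 114.5.
Tax on sellers shifts supply to S = -328 + 7.5(P − 20) = -478 + 7.5P.
321 - 3.5P = -478 + 7.5P gives buyer price Pb = 799/11; sellers receive Ps = 799/11 − 20 = 579/11.
New quantity: Q = 321 − 3.5(799/11) = 1469/22.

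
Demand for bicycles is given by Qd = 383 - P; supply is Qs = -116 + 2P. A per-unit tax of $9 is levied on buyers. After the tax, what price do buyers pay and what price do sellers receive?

Pre-tax equilibrium: P* = 499/3, Q* = 650/3.
Tax on buyers shifts demand to Qd = 383 − 1(P + 9) = 374 - P.
374 - P = -116 + 2P gives seller price Ps = 490/3; buyers pay Pb = 490/3 + 9 = 517/3.
New quantity: Q = 383 − 1(517/3) = 632/3.

Buyers pay 517/3, sellers receive 490/3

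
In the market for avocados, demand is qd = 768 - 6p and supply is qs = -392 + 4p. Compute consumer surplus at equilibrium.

Consumer surplus = 432

Equilibrium: 768 - 6p = -392 + 4p gives p* = 116, q* = 72.
Demand choke price (qd = 0): p = 128.
CS = ½(128 − 116)(72) = 432.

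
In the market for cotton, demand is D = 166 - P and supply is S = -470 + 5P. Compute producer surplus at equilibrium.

Equilibrium: 166 - P = -470 + 5P gives P* = 106, Q* = 60.
Supply starts at P = 94 (where S = 0).
PS = ½(106 − 94)(60) = 360.

Producer surplus = 360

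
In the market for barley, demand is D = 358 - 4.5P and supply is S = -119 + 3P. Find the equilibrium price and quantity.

Set D = S: 358 - 4.5P = -119 + 3P.
477 = 7.5P, so P* = 63.6.
Q* = 358 − 4.5(63.6) = 71.8.

P* = 63.6, Q* = 71.8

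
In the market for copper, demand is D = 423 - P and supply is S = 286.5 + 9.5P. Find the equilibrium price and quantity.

P* = 13, Q* = 410

Set D = S: 423 - P = 286.5 + 9.5P.
136.5 = 10.5P, so P* = 13.
Q* = 423 − 1(13) = 410.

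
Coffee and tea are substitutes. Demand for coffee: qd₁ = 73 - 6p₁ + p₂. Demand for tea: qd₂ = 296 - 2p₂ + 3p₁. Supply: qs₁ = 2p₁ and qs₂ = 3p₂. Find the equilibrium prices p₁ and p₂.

p₁ = 661/37, p₂ = 2587/37

Market 1: 73 - 6p₁ + p₂ = 2p₁ → 8p₁ - p₂ = 73.
Market 2: 5p₂ - 3p₁ = 296.
Eliminating p₂: 5×(1) + 1×(2) gives 37p₁ = 661, so p₁ = 661/37.
Back-substitute into (2): p₂ = (296 + 3×661/37) / 5 = 2587/37.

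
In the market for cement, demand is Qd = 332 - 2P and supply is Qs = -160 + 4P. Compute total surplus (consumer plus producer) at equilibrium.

Equilibrium: 332 - 2P = -160 + 4P gives P* = 82, Q* = 168.
Demand choke price: P = 166; supply starts at P = 40.
CS = ½(166 − 82)(168) = 7056; PS = ½(82 − 40)(168) = 3528.

Total surplus = 10584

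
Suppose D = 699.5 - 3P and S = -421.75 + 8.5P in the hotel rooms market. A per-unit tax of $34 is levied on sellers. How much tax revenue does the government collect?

Tax revenue = 259318/23

Pre-tax equilibrium: P* = 97.5, Q* = 407.
Tax on sellers shifts supply to S = -421.75 + 8.5(P − 34) = -710.75 + 8.5P.
699.5 - 3P = -710.75 + 8.5P gives buyer price Pb = 5641/46; sellers receive Ps = 5641/46 − 34 = 4077/46.
New quantity: Q = 699.5 − 3(5641/46) = 7627/23.
Revenue = 34 × 7627/23 = 259318/23.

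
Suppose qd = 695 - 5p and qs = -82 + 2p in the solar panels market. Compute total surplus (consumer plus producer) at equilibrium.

Total surplus = 6860

Equilibrium: 695 - 5p = -82 + 2p gives p* = 111, q* = 140.
Demand choke price: p = 139; supply starts at p = 41.
CS = ½(139 − 111)(140) = 1960; PS = ½(111 − 41)(140) = 4900.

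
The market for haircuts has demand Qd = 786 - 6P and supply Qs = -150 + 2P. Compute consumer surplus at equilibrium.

Consumer surplus = 588

Equilibrium: 786 - 6P = -150 + 2P gives P* = 117, Q* = 84.
Demand choke price (Qd = 0): P = 131.
CS = ½(131 − 117)(84) = 588.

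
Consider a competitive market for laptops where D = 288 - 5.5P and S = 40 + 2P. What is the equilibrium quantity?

Q* = 1592/15

Set D = S: 288 - 5.5P = 40 + 2P.
248 = 7.5P, so P* = 496/15.
Q* = 288 − 5.5(496/15) = 1592/15.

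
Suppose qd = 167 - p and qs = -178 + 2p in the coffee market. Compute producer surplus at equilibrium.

Producer surplus = 676

Equilibrium: 167 - p = -178 + 2p gives p* = 115, q* = 52.
Supply starts at p = 89 (where qs = 0).
PS = ½(115 − 89)(52) = 676.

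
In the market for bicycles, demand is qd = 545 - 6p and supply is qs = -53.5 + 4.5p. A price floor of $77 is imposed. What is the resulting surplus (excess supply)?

Equilibrium price would be p* = 57, so the floor at 77 binds.
At p = 77: qd = 83, qs = 293.
Surplus = 293 − 83 = 210.

Surplus = 210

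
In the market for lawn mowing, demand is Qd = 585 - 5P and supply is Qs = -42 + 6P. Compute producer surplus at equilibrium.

Producer surplus = 7500

Equilibrium: 585 - 5P = -42 + 6P gives P* = 57, Q* = 300.
Supply starts at P = 7 (where Qs = 0).
PS = ½(57 − 7)(300) = 7500.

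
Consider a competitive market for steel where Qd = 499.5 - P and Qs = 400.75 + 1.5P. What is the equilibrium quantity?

Q* = 460

Set Qd = Qs: 499.5 - P = 400.75 + 1.5P.
98.75 = 2.5P, so P* = 39.5.
Q* = 499.5 − 1(39.5) = 460.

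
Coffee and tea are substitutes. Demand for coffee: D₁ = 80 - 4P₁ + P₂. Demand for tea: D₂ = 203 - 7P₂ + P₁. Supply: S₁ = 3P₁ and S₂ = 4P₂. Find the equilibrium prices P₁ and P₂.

P₁ = 14.25, P₂ = 19.75

Market 1: 80 - 4P₁ + P₂ = 3P₁ → 7P₁ - P₂ = 80.
Market 2: 11P₂ - P₁ = 203.
Eliminating P₂: 11×(1) + 1×(2) gives 76P₁ = 1083, so P₁ = 14.25.
Back-substitute into (2): P₂ = (203 + 1×14.25) / 11 = 19.75.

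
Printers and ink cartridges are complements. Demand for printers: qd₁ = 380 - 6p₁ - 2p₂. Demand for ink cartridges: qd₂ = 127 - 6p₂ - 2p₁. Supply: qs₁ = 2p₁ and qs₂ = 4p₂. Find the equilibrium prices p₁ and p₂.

p₁ = 1773/38, p₂ = 64/19

Market 1: 380 - 6p₁ - 2p₂ = 2p₁ → 8p₁ + 2p₂ = 380.
Market 2: 10p₂ + 2p₁ = 127.
Eliminating p₂: 10×(1) − 2×(2) gives 76p₁ = 3546, so p₁ = 1773/38.
Back-substitute into (2): p₂ = (127 − 2×1773/38) / 10 = 64/19.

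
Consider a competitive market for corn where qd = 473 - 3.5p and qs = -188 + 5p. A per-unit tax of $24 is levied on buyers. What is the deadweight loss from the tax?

Pre-tax equilibrium: p* = 1322/17, q* = 3414/17.
Tax on buyers shifts demand to qd = 473 − 3.5(p + 24) = 389 - 3.5p.
389 - 3.5p = -188 + 5p gives seller price ps = 1154/17; buyers pay pb = 1154/17 + 24 = 1562/17.
New quantity: q = 473 − 3.5(1562/17) = 2574/17.
DWL = ½ × 24 × (3414/17 − 2574/17) = 10080/17.

Deadweight loss = 10080/17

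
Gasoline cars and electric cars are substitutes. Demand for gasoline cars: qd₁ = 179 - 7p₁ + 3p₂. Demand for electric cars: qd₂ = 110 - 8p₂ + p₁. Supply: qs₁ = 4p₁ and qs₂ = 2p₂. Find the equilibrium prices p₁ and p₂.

Market 1: 179 - 7p₁ + 3p₂ = 4p₁ → 11p₁ - 3p₂ = 179.
Market 2: 10p₂ - p₁ = 110.
Eliminating p₂: 10×(1) + 3×(2) gives 107p₁ = 2120, so p₁ = 2120/107.
Back-substitute into (2): p₂ = (110 + 1×2120/107) / 10 = 1389/107.

p₁ = 2120/107, p₂ = 1389/107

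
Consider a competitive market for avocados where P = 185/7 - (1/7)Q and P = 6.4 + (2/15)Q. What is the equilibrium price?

P* = 466/29

Set the two price expressions equal: 185/7 - (1/7)Q = 6.4 + (2/15)Q.
701/35 = (29/105)Q, so Q* = 2103/29.
P* = 185/7 − (1/7)(2103/29) = 466/29.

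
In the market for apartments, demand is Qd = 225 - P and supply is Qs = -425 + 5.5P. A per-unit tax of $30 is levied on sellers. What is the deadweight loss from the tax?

Pre-tax equilibrium: P* = 100, Q* = 125.
Tax on sellers shifts supply to Qs = -425 + 5.5(P − 30) = -590 + 5.5P.
225 - P = -590 + 5.5P gives buyer price Pb = 1630/13; sellers receive Ps = 1630/13 − 30 = 1240/13.
New quantity: Q = 225 − 1(1630/13) = 1295/13.
DWL = ½ × 30 × (125 − 1295/13) = 4950/13.

Deadweight loss = 4950/13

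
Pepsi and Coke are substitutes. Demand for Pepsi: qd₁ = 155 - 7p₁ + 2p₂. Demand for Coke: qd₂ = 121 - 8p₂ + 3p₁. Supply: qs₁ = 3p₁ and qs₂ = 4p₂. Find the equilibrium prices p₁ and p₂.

Market 1: 155 - 7p₁ + 2p₂ = 3p₁ → 10p₁ - 2p₂ = 155.
Market 2: 12p₂ - 3p₁ = 121.
Eliminating p₂: 12×(1) + 2×(2) gives 114p₁ = 2102, so p₁ = 1051/57.
Back-substitute into (2): p₂ = (121 + 3×1051/57) / 12 = 1675/114.

p₁ = 1051/57, p₂ = 1675/114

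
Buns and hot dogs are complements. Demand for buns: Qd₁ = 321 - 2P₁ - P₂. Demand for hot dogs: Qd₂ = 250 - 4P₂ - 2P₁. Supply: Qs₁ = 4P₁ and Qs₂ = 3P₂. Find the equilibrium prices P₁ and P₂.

Market 1: 321 - 2P₁ - P₂ = 4P₁ → 6P₁ + P₂ = 321.
Market 2: 7P₂ + 2P₁ = 250.
Eliminating P₂: 7×(1) − 1×(2) gives 40P₁ = 1997, so P₁ = 49.925.
Back-substitute into (2): P₂ = (250 − 2×49.925) / 7 = 21.45.

P₁ = 49.925, P₂ = 21.45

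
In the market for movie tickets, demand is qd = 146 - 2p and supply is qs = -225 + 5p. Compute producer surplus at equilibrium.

Producer surplus = 160

Equilibrium: 146 - 2p = -225 + 5p gives p* = 53, q* = 40.
Supply starts at p = 45 (where qs = 0).
PS = ½(53 − 45)(40) = 160.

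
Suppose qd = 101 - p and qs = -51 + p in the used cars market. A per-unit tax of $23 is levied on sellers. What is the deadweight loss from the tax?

Deadweight loss = 132.25

Pre-tax equilibrium: p* = 76, q* = 25.
Tax on sellers shifts supply to qs = -51 + 1(p − 23) = -74 + p.
101 - p = -74 + p gives buyer price pb = 87.5; sellers receive ps = 87.5 − 23 = 64.5.
New quantity: q = 101 − 1(87.5) = 13.5.
DWL = ½ × 23 × (25 − 13.5) = 132.25.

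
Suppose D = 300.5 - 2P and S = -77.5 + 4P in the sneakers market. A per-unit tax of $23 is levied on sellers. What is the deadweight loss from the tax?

Deadweight loss = 1058/3

Pre-tax equilibrium: P* = 63, Q* = 174.5.
Tax on sellers shifts supply to S = -77.5 + 4(P − 23) = -169.5 + 4P.
300.5 - 2P = -169.5 + 4P gives buyer price Pb = 235/3; sellers receive Ps = 235/3 − 23 = 166/3.
New quantity: Q = 300.5 − 2(235/3) = 863/6.
DWL = ½ × 23 × (174.5 − 863/6) = 1058/3.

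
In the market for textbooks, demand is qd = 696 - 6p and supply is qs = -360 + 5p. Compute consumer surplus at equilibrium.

Equilibrium: 696 - 6p = -360 + 5p gives p* = 96, q* = 120.
Demand choke price (qd = 0): p = 116.
CS = ½(116 − 96)(120) = 1200.

Consumer surplus = 1200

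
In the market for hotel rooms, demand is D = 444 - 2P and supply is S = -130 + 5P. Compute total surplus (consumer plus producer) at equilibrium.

Total surplus = 27440

Equilibrium: 444 - 2P = -130 + 5P gives P* = 82, Q* = 280.
Demand choke price: P = 222; supply starts at P = 26.
CS = ½(222 − 82)(280) = 19600; PS = ½(82 − 26)(280) = 7840.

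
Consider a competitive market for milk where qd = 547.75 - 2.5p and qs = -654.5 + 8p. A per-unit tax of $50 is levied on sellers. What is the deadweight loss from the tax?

Deadweight loss = 50000/21

Pre-tax equilibrium: p* = 114.5, q* = 261.5.
Tax on sellers shifts supply to qs = -654.5 + 8(p − 50) = -1054.5 + 8p.
547.75 - 2.5p = -1054.5 + 8p gives buyer price pb = 6409/42; sellers receive ps = 6409/42 − 50 = 4309/42.
New quantity: q = 547.75 − 2.5(6409/42) = 6983/42.
DWL = ½ × 50 × (261.5 − 6983/42) = 50000/21.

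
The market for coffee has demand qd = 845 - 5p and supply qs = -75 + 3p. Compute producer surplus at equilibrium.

Producer surplus = 12150

Equilibrium: 845 - 5p = -75 + 3p gives p* = 115, q* = 270.
Supply starts at p = 25 (where qs = 0).
PS = ½(115 − 25)(270) = 12150.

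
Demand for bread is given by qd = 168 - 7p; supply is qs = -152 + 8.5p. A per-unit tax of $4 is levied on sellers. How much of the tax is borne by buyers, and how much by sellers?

Buyers bear 68/31, sellers bear 56/31

Pre-tax equilibrium: p* = 640/31, q* = 728/31.
Tax on sellers shifts supply to qs = -152 + 8.5(p − 4) = -186 + 8.5p.
168 - 7p = -186 + 8.5p gives buyer price pb = 708/31; sellers receive ps = 708/31 − 4 = 584/31.
New quantity: q = 168 − 7(708/31) = 252/31.
Buyer burden = 708/31 − 640/31 = 68/31; seller burden = 640/31 − 584/31 = 56/31.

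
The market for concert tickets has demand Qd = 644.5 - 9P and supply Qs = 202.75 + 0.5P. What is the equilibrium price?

P* = 46.5

Set Qd = Qs: 644.5 - 9P = 202.75 + 0.5P.
441.75 = 9.5P, so P* = 46.5.
Q* = 644.5 − 9(46.5) = 226.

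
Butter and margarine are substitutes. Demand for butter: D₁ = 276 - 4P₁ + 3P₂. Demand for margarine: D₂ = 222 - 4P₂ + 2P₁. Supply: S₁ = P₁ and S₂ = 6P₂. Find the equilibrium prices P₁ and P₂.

P₁ = 1713/22, P₂ = 831/22

Market 1: 276 - 4P₁ + 3P₂ = P₁ → 5P₁ - 3P₂ = 276.
Market 2: 10P₂ - 2P₁ = 222.
Eliminating P₂: 10×(1) + 3×(2) gives 44P₁ = 3426, so P₁ = 1713/22.
Back-substitute into (2): P₂ = (222 + 2×1713/22) / 10 = 831/22.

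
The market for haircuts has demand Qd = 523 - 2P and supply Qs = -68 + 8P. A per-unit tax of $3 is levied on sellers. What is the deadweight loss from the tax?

Deadweight loss = 7.2

Pre-tax equilibrium: P* = 59.1, Q* = 404.8.
Tax on sellers shifts supply to Qs = -68 + 8(P − 3) = -92 + 8P.
523 - 2P = -92 + 8P gives buyer price Pb = 61.5; sellers receive Ps = 61.5 − 3 = 58.5.
New quantity: Q = 523 − 2(61.5) = 400.
DWL = ½ × 3 × (404.8 − 400) = 7.2.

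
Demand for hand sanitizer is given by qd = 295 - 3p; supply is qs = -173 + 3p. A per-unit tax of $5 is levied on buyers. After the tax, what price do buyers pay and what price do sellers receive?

Pre-tax equilibrium: p* = 78, q* = 61.
Tax on buyers shifts demand to qd = 295 − 3(p + 5) = 280 - 3p.
280 - 3p = -173 + 3p gives seller price ps = 75.5; buyers pay pb = 75.5 + 5 = 80.5.
New quantity: q = 295 − 3(80.5) = 53.5.

Buyers pay $80.5, sellers receive $75.5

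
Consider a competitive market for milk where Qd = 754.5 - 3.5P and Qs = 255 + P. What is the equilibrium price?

Set Qd = Qs: 754.5 - 3.5P = 255 + P.
499.5 = 4.5P, so P* = 111.
Q* = 754.5 − 3.5(111) = 366.

P* = 111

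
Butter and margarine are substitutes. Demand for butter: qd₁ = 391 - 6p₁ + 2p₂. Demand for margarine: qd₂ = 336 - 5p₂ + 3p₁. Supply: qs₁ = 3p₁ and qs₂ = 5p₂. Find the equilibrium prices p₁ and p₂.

Market 1: 391 - 6p₁ + 2p₂ = 3p₁ → 9p₁ - 2p₂ = 391.
Market 2: 10p₂ - 3p₁ = 336.
Eliminating p₂: 10×(1) + 2×(2) gives 84p₁ = 4582, so p₁ = 2291/42.
Back-substitute into (2): p₂ = (336 + 3×2291/42) / 10 = 1399/28.

p₁ = 2291/42, p₂ = 1399/28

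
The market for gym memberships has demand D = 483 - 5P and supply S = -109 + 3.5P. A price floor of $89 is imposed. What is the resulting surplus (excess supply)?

Equilibrium price would be P* = 1184/17, so the floor at 89 binds.
At P = 89: D = 38, S = 202.5.
Surplus = 202.5 − 38 = 164.5.

Surplus = 164.5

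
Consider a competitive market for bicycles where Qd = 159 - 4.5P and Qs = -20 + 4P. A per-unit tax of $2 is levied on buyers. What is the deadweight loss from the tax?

Deadweight loss = 72/17

Pre-tax equilibrium: P* = 358/17, Q* = 1092/17.
Tax on buyers shifts demand to Qd = 159 − 4.5(P + 2) = 150 - 4.5P.
150 - 4.5P = -20 + 4P gives seller price Ps = 20; buyers pay Pb = 20 + 2 = 22.
New quantity: Q = 159 − 4.5(22) = 60.
DWL = ½ × 2 × (1092/17 − 60) = 72/17.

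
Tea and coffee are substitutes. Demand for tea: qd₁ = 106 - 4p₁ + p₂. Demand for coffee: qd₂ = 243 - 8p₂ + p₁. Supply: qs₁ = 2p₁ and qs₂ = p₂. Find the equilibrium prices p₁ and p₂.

Market 1: 106 - 4p₁ + p₂ = 2p₁ → 6p₁ - p₂ = 106.
Market 2: 9p₂ - p₁ = 243.
Eliminating p₂: 9×(1) + 1×(2) gives 53p₁ = 1197, so p₁ = 1197/53.
Back-substitute into (2): p₂ = (243 + 1×1197/53) / 9 = 1564/53.

p₁ = 1197/53, p₂ = 1564/53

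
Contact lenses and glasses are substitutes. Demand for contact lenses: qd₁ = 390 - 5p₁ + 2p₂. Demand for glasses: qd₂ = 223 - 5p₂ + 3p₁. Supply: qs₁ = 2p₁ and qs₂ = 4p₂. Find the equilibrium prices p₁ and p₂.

p₁ = 3956/57, p₂ = 2731/57

Market 1: 390 - 5p₁ + 2p₂ = 2p₁ → 7p₁ - 2p₂ = 390.
Market 2: 9p₂ - 3p₁ = 223.
Eliminating p₂: 9×(1) + 2×(2) gives 57p₁ = 3956, so p₁ = 3956/57.
Back-substitute into (2): p₂ = (223 + 3×3956/57) / 9 = 2731/57.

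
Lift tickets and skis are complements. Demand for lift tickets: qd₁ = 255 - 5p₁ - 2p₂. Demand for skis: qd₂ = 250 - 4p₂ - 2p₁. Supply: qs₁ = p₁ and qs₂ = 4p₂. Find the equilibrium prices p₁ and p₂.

p₁ = 35, p₂ = 22.5

Market 1: 255 - 5p₁ - 2p₂ = p₁ → 6p₁ + 2p₂ = 255.
Market 2: 8p₂ + 2p₁ = 250.
Eliminating p₂: 8×(1) − 2×(2) gives 44p₁ = 1540, so p₁ = 35.
Back-substitute into (2): p₂ = (250 − 2×35) / 8 = 22.5.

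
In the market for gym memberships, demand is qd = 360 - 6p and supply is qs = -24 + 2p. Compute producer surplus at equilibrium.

Producer surplus = 1296

Equilibrium: 360 - 6p = -24 + 2p gives p* = 48, q* = 72.
Supply starts at p = 12 (where qs = 0).
PS = ½(48 − 12)(72) = 1296.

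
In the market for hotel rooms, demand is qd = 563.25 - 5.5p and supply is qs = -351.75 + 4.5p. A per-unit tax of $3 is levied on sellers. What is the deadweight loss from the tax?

Pre-tax equilibrium: p* = 91.5, q* = 60.
Tax on sellers shifts supply to qs = -351.75 + 4.5(p − 3) = -365.25 + 4.5p.
563.25 - 5.5p = -365.25 + 4.5p gives buyer price pb = 92.85; sellers receive ps = 92.85 − 3 = 89.85.
New quantity: q = 563.25 − 5.5(92.85) = 52.575.
DWL = ½ × 3 × (60 − 52.575) = 11.1375.

Deadweight loss = 11.1375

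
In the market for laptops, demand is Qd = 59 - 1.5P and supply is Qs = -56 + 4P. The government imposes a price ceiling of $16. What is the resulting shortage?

Shortage = 27

Equilibrium price would be P* = 230/11, so the ceiling at 16 binds.
At P = 16: Qd = 59 − 1.5(16) = 35, Qs = -56 + 4(16) = 8.
Shortage = 35 − 8 = 27.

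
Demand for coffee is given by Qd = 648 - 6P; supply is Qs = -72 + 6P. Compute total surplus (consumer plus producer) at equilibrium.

Equilibrium: 648 - 6P = -72 + 6P gives P* = 60, Q* = 288.
Demand choke price: P = 108; supply starts at P = 12.
CS = ½(108 − 60)(288) = 6912; PS = ½(60 − 12)(288) = 6912.

Total surplus = 13824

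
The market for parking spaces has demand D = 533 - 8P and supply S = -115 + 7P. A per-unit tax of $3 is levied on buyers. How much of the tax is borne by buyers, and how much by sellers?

Buyers bear $1.4, sellers bear $1.6

Pre-tax equilibrium: P* = 43.2, Q* = 187.4.
Tax on buyers shifts demand to D = 533 − 8(P + 3) = 509 - 8P.
509 - 8P = -115 + 7P gives seller price Ps = 41.6; buyers pay Pb = 41.6 + 3 = 44.6.
New quantity: Q = 533 − 8(44.6) = 176.2.
Buyer burden = 44.6 − 43.2 = 1.4; seller burden = 43.2 − 41.6 = 1.6.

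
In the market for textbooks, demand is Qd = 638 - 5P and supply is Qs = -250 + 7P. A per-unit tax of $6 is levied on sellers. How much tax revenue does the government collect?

Pre-tax equilibrium: P* = 74, Q* = 268.
Tax on sellers shifts supply to Qs = -250 + 7(P − 6) = -292 + 7P.
638 - 5P = -292 + 7P gives buyer price Pb = 77.5; sellers receive Ps = 77.5 − 6 = 71.5.
New quantity: Q = 638 − 5(77.5) = 250.5.
Revenue = 6 × 250.5 = 1503.

Tax revenue = 1503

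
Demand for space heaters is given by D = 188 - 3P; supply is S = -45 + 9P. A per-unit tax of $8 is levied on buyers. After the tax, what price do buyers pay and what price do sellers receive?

Buyers pay 305/12, sellers receive 209/12

Pre-tax equilibrium: P* = 233/12, Q* = 129.75.
Tax on buyers shifts demand to D = 188 − 3(P + 8) = 164 - 3P.
164 - 3P = -45 + 9P gives seller price Ps = 209/12; buyers pay Pb = 209/12 + 8 = 305/12.
New quantity: Q = 188 − 3(305/12) = 111.75.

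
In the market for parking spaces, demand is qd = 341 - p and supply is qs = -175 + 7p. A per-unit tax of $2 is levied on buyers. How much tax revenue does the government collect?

Pre-tax equilibrium: p* = 64.5, q* = 276.5.
Tax on buyers shifts demand to qd = 341 − 1(p + 2) = 339 - p.
339 - p = -175 + 7p gives seller price ps = 64.25; buyers pay pb = 64.25 + 2 = 66.25.
New quantity: q = 341 − 1(66.25) = 274.75.
Revenue = 2 × 274.75 = 549.5.

Tax revenue = 549.5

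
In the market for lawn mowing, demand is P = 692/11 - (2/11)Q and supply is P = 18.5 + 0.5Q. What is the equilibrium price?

Set the two price expressions equal: 692/11 - (2/11)Q = 18.5 + 0.5Q.
977/22 = (15/22)Q, so Q* = 977/15.
P* = 692/11 − (2/11)(977/15) = 766/15.

P* = 766/15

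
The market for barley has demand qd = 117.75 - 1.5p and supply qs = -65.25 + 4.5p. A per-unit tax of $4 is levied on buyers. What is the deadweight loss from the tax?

Pre-tax equilibrium: p* = 30.5, q* = 72.
Tax on buyers shifts demand to qd = 117.75 − 1.5(p + 4) = 111.75 - 1.5p.
111.75 - 1.5p = -65.25 + 4.5p gives seller price ps = 29.5; buyers pay pb = 29.5 + 4 = 33.5.
New quantity: q = 117.75 − 1.5(33.5) = 67.5.
DWL = ½ × 4 × (72 − 67.5) = 9.

Deadweight loss = 9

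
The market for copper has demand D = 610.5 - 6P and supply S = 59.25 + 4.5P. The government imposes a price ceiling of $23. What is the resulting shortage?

Shortage = 309.75

Equilibrium price would be P* = 52.5, so the ceiling at 23 binds.
At P = 23: D = 610.5 − 6(23) = 472.5, S = 59.25 + 4.5(23) = 162.75.
Shortage = 472.5 − 162.75 = 309.75.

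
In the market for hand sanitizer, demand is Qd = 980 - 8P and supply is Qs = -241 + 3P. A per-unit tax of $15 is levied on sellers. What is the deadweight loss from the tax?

Pre-tax equilibrium: P* = 111, Q* = 92.
Tax on sellers shifts supply to Qs = -241 + 3(P − 15) = -286 + 3P.
980 - 8P = -286 + 3P gives buyer price Pb = 1266/11; sellers receive Ps = 1266/11 − 15 = 1101/11.
New quantity: Q = 980 − 8(1266/11) = 652/11.
DWL = ½ × 15 × (92 − 652/11) = 2700/11.

Deadweight loss = 2700/11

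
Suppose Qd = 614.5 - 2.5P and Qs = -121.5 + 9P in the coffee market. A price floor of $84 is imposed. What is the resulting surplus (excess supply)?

Equilibrium price would be P* = 64, so the floor at 84 binds.
At P = 84: Qd = 404.5, Qs = 634.5.
Surplus = 634.5 − 404.5 = 230.

Surplus = 230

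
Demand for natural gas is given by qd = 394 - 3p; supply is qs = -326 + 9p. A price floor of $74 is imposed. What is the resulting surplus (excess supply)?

Equilibrium price would be p* = 60, so the floor at 74 binds.
At p = 74: qd = 172, qs = 340.
Surplus = 340 − 172 = 168.

Surplus = 168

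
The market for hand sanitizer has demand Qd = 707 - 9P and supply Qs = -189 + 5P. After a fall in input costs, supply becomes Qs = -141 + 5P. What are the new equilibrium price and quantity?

P' = 424/7, Q' = 1133/7

Original equilibrium: P* = 64, Q* = 131.
New equilibrium: 707 - 9P = -141 + 5P, so 848 = 14P and P' = 424/7; Q' = 707 − 9(424/7) = 1133/7.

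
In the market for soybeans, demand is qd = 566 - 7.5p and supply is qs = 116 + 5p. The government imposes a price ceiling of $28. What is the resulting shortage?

Equilibrium price would be p* = 36, so the ceiling at 28 binds.
At p = 28: qd = 566 − 7.5(28) = 356, qs = 116 + 5(28) = 256.
Shortage = 356 − 256 = 100.

Shortage = 100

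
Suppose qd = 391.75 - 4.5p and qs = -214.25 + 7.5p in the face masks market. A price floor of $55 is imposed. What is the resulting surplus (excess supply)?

Surplus = 54

Equilibrium price would be p* = 50.5, so the floor at 55 binds.
At p = 55: qd = 144.25, qs = 198.25.
Surplus = 198.25 − 144.25 = 54.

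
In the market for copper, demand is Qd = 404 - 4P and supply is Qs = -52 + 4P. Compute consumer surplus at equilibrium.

Consumer surplus = 3872

Equilibrium: 404 - 4P = -52 + 4P gives P* = 57, Q* = 176.
Demand choke price (Qd = 0): P = 101.
CS = ½(101 − 57)(176) = 3872.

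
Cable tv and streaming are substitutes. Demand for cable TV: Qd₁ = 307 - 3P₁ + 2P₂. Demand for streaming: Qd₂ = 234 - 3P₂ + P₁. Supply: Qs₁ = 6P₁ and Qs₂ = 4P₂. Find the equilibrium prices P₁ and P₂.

P₁ = 2617/61, P₂ = 2413/61

Market 1: 307 - 3P₁ + 2P₂ = 6P₁ → 9P₁ - 2P₂ = 307.
Market 2: 7P₂ - P₁ = 234.
Eliminating P₂: 7×(1) + 2×(2) gives 61P₁ = 2617, so P₁ = 2617/61.
Back-substitute into (2): P₂ = (234 + 1×2617/61) / 7 = 2413/61.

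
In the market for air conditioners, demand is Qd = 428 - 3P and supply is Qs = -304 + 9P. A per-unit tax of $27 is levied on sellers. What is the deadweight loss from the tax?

Deadweight loss = 820.125

Pre-tax equilibrium: P* = 61, Q* = 245.
Tax on sellers shifts supply to Qs = -304 + 9(P − 27) = -547 + 9P.
428 - 3P = -547 + 9P gives buyer price Pb = 81.25; sellers receive Ps = 81.25 − 27 = 54.25.
New quantity: Q = 428 − 3(81.25) = 184.25.
DWL = ½ × 27 × (245 − 184.25) = 820.125.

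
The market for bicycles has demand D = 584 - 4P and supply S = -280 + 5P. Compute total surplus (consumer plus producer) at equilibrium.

Total surplus = 9000

Equilibrium: 584 - 4P = -280 + 5P gives P* = 96, Q* = 200.
Demand choke price: P = 146; supply starts at P = 56.
CS = ½(146 − 96)(200) = 5000; PS = ½(96 − 56)(200) = 4000.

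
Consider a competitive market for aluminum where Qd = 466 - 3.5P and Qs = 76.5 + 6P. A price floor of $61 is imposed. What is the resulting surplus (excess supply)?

Equilibrium price would be P* = 41, so the floor at 61 binds.
At P = 61: Qd = 252.5, Qs = 442.5.
Surplus = 442.5 − 252.5 = 190.

Surplus = 190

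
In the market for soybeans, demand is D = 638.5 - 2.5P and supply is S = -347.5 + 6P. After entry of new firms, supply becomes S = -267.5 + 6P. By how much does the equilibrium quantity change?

ΔQ = 400/17

Original equilibrium: P* = 116, Q* = 348.5.
New equilibrium: 638.5 - 2.5P = -267.5 + 6P, so 906 = 8.5P and P' = 1812/17; Q' = 638.5 − 2.5(1812/17) = 12649/34.
Change in quantity: 12649/34 − 348.5 = 400/17.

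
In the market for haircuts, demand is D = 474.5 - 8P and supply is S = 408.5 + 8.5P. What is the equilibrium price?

Set D = S: 474.5 - 8P = 408.5 + 8.5P.
66 = 16.5P, so P* = 4.
Q* = 474.5 − 8(4) = 442.5.

P* = 4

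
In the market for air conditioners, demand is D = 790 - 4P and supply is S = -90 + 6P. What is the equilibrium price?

P* = 88

Set D = S: 790 - 4P = -90 + 6P.
880 = 10P, so P* = 88.
Q* = 790 − 4(88) = 438.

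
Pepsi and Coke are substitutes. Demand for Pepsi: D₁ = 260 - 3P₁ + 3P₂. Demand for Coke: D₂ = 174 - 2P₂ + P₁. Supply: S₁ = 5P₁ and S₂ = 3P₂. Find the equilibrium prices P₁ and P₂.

P₁ = 1822/37, P₂ = 1652/37

Market 1: 260 - 3P₁ + 3P₂ = 5P₁ → 8P₁ - 3P₂ = 260.
Market 2: 5P₂ - P₁ = 174.
Eliminating P₂: 5×(1) + 3×(2) gives 37P₁ = 1822, so P₁ = 1822/37.
Back-substitute into (2): P₂ = (174 + 1×1822/37) / 5 = 1652/37.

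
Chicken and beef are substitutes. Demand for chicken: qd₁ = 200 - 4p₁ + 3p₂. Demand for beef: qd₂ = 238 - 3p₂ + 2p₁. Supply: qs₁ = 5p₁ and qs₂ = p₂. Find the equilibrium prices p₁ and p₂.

Market 1: 200 - 4p₁ + 3p₂ = 5p₁ → 9p₁ - 3p₂ = 200.
Market 2: 4p₂ - 2p₁ = 238.
Eliminating p₂: 4×(1) + 3×(2) gives 30p₁ = 1514, so p₁ = 757/15.
Back-substitute into (2): p₂ = (238 + 2×757/15) / 4 = 1271/15.

p₁ = 757/15, p₂ = 1271/15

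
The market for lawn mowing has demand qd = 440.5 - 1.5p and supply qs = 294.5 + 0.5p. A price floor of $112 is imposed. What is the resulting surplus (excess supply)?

Surplus = 78

Equilibrium price would be p* = 73, so the floor at 112 binds.
At p = 112: qd = 272.5, qs = 350.5.
Surplus = 350.5 − 272.5 = 78.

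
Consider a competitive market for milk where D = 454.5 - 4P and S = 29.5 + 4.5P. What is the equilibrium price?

Set D = S: 454.5 - 4P = 29.5 + 4.5P.
425 = 8.5P, so P* = 50.
Q* = 454.5 − 4(50) = 254.5.

P* = 50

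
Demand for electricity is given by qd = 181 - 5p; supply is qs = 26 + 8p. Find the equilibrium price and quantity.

p* = 155/13, q* = 1578/13

Set qd = qs: 181 - 5p = 26 + 8p.
155 = 13p, so p* = 155/13.
q* = 181 − 5(155/13) = 1578/13.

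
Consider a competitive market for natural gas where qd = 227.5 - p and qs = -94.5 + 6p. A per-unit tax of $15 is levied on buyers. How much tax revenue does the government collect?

Pre-tax equilibrium: p* = 46, q* = 181.5.
Tax on buyers shifts demand to qd = 227.5 − 1(p + 15) = 212.5 - p.
212.5 - p = -94.5 + 6p gives seller price ps = 307/7; buyers pay pb = 307/7 + 15 = 412/7.
New quantity: q = 227.5 − 1(412/7) = 2361/14.
Revenue = 15 × 2361/14 = 35415/14.

Tax revenue = 35415/14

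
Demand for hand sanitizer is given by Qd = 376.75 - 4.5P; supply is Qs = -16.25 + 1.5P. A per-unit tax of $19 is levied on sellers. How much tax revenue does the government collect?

Tax revenue = 1151.875

Pre-tax equilibrium: P* = 65.5, Q* = 82.
Tax on sellers shifts supply to Qs = -16.25 + 1.5(P − 19) = -44.75 + 1.5P.
376.75 - 4.5P = -44.75 + 1.5P gives buyer price Pb = 70.25; sellers receive Ps = 70.25 − 19 = 51.25.
New quantity: Q = 376.75 − 4.5(70.25) = 60.625.
Revenue = 19 × 60.625 = 1151.875.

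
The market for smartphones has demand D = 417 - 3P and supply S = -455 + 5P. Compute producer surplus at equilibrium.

Equilibrium: 417 - 3P = -455 + 5P gives P* = 109, Q* = 90.
Supply starts at P = 91 (where S = 0).
PS = ½(109 − 91)(90) = 810.

Producer surplus = 810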